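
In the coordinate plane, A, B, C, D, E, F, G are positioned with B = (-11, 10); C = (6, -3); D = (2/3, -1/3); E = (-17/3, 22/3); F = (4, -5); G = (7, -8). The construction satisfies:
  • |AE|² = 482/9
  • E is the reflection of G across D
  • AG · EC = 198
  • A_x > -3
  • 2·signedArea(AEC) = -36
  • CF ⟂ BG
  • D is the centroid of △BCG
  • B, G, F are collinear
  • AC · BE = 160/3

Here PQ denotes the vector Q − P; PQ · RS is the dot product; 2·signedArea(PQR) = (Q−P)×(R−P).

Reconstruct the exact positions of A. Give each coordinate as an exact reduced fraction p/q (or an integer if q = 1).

1. A_x = -2  [AC · BE = 160/3 ∩ 2·signedArea(AEC) = -36]
2. A_y = 1  [AC · BE = 160/3 ∩ 2·signedArea(AEC) = -36]
   → A = (-2, 1)

A = (-2, 1)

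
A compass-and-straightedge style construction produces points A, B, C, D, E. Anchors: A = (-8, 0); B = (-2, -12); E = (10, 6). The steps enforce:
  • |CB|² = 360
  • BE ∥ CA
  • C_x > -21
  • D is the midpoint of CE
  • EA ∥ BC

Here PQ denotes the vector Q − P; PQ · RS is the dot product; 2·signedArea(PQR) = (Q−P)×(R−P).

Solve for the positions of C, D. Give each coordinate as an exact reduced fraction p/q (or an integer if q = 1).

1. C_x = -20  [BE ∥ CA ∩ EA ∥ BC]
2. C_y = -18  [BE ∥ CA ∩ EA ∥ BC]
   → C = (-20, -18)
3. D_x = -5  [D is the midpoint of CE]
4. D_y = -6  [D is the midpoint of CE]
   → D = (-5, -6)

C = (-20, -18)
D = (-5, -6)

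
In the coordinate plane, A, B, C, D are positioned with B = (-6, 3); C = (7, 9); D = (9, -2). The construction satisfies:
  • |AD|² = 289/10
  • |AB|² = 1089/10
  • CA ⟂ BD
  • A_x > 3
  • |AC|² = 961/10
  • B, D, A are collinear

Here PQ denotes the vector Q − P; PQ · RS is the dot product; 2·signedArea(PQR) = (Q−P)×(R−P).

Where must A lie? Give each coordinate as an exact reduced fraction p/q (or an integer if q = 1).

1. A_x = 39/10  [B, D, A are collinear ∩ CA ⟂ BD]
2. A_y = -3/10  [B, D, A are collinear ∩ CA ⟂ BD]
   → A = (39/10, -3/10)

A = (39/10, -3/10)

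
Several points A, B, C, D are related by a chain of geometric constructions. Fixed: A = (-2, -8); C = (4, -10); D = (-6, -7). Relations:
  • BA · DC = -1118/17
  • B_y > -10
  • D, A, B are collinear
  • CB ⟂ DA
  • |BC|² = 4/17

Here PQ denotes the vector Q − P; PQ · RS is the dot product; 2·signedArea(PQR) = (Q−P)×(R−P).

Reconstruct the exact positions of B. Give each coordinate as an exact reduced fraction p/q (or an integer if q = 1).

1. B_x = 70/17  [D, A, B are collinear ∩ CB ⟂ DA]
2. B_y = -162/17  [D, A, B are collinear ∩ CB ⟂ DA]
   → B = (70/17, -162/17)

B = (70/17, -162/17)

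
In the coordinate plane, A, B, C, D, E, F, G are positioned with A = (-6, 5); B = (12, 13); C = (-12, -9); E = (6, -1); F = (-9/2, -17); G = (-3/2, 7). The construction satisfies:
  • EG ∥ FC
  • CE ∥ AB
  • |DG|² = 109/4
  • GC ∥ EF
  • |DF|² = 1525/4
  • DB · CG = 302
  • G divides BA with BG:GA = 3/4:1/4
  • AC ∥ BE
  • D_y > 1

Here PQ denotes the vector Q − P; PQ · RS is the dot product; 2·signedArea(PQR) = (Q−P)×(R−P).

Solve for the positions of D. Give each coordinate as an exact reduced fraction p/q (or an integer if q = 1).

D = (0, 2)

1. D_x = 0  [line -21/2·x + -16·y + 32 = 0 ∩ |DF|² = 1525/4]
2. D_y = 2  [line -21/2·x + -16·y + 32 = 0 ∩ |DF|² = 1525/4]
   → D = (0, 2)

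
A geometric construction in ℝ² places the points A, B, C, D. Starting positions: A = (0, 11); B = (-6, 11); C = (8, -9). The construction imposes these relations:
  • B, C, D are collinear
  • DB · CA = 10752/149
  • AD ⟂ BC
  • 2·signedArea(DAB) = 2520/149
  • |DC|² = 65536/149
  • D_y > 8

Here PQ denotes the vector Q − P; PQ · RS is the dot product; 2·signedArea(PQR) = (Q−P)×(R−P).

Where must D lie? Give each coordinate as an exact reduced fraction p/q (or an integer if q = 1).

D = (-600/149, 1219/149)

1. D_x = -600/149  [B, C, D are collinear ∩ AD ⟂ BC]
2. D_y = 1219/149  [B, C, D are collinear ∩ AD ⟂ BC]
   → D = (-600/149, 1219/149)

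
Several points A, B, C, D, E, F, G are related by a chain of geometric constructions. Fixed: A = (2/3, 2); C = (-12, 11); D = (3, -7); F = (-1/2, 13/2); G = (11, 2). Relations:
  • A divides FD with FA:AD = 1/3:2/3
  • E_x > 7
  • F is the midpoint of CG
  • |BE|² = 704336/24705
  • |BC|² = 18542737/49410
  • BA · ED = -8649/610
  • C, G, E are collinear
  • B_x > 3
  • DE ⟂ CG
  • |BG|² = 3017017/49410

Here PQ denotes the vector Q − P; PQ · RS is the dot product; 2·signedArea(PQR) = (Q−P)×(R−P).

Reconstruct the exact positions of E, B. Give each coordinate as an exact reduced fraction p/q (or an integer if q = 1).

B = (19733/5490, -301/610)
E = (4341/610, 2147/610)

1. E_x = 4341/610  [C, G, E are collinear ∩ DE ⟂ CG]
2. E_y = 2147/610  [C, G, E are collinear ∩ DE ⟂ CG]
   → E = (4341/610, 2147/610)
3. B_x = 19733/5490  [line 2511/610·x + 6417/610·y + -5859/610 = 0 ∩ |BC|² = 18542737/49410]
4. B_y = -301/610  [line 2511/610·x + 6417/610·y + -5859/610 = 0 ∩ |BC|² = 18542737/49410]
   → B = (19733/5490, -301/610)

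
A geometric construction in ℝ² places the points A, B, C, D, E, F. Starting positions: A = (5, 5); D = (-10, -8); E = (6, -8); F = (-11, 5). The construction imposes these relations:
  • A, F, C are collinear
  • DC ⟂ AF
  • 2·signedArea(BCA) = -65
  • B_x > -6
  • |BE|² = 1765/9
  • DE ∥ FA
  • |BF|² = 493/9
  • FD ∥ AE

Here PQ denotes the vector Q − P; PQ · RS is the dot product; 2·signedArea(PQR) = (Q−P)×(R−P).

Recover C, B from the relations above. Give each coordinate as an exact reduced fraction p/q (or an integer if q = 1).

B = (-5, 2/3)
C = (-10, 5)

1. C_x = -10  [A, F, C are collinear ∩ DC ⟂ AF]
2. C_y = 5  [A, F, C are collinear ∩ DC ⟂ AF]
   → C = (-10, 5)
3. B_y = 2/3  [2·signedArea(BCA) = -65]
4. B_x = -5  [|BF|² = 493/9]
   → B = (-5, 2/3)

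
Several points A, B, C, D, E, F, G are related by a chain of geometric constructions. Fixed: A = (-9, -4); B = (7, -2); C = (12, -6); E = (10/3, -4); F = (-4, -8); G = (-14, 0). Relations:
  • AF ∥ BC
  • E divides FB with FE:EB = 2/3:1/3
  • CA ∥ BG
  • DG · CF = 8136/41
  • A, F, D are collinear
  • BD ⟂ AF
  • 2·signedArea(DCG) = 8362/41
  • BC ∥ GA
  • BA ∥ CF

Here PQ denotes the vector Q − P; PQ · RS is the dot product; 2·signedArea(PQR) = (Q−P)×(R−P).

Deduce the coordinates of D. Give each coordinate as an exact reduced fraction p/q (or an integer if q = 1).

1. D_x = -9/41  [A, F, D are collinear ∩ BD ⟂ AF]
2. D_y = -452/41  [A, F, D are collinear ∩ BD ⟂ AF]
   → D = (-9/41, -452/41)

D = (-9/41, -452/41)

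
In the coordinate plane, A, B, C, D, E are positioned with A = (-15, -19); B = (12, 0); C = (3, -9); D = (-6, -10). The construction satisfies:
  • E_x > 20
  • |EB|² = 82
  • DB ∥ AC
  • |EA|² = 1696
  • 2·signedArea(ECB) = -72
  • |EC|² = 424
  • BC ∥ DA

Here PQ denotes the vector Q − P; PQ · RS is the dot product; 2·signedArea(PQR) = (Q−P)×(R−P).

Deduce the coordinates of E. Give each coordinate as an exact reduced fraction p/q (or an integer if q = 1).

1. E_x = 21  [line -9·x + 9·y + 180 = 0 ∩ |EB|² = 82]
2. E_y = 1  [line -9·x + 9·y + 180 = 0 ∩ |EB|² = 82]
   → E = (21, 1)

E = (21, 1)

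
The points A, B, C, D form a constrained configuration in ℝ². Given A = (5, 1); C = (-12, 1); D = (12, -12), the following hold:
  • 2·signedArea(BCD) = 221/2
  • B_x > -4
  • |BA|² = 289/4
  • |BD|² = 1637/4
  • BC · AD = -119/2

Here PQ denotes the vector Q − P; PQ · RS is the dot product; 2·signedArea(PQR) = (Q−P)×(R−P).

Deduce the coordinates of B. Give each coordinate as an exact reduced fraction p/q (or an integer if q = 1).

B = (-7/2, 1)

1. B_x = -7/2  [2·signedArea(BCD) = 221/2 ∩ BC · AD = -119/2]
2. B_y = 1  [2·signedArea(BCD) = 221/2 ∩ BC · AD = -119/2]
   → B = (-7/2, 1)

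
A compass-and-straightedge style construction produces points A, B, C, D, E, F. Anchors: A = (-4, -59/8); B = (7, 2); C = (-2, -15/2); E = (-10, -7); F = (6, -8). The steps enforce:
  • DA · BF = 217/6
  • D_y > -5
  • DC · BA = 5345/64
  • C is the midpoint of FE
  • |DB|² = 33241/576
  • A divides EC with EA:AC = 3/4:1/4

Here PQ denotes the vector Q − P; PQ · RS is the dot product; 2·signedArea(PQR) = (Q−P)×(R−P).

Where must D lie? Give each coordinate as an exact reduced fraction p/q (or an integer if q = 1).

1. D_x = 3  [DC · BA = 5345/64 ∩ DA · BF = 217/6]
2. D_y = -107/24  [DC · BA = 5345/64 ∩ DA · BF = 217/6]
   → D = (3, -107/24)

D = (3, -107/24)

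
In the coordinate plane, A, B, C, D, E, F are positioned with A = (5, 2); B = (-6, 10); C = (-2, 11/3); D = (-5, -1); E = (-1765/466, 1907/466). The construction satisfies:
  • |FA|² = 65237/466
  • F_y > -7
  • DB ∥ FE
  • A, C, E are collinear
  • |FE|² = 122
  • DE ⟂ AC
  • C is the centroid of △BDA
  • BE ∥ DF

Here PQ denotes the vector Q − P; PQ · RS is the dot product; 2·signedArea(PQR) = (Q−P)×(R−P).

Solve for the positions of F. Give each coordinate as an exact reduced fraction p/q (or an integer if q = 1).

1. F_x = -1299/466  [DB ∥ FE ∩ BE ∥ DF]
2. F_y = -3219/466  [DB ∥ FE ∩ BE ∥ DF]
   → F = (-1299/466, -3219/466)

F = (-1299/466, -3219/466)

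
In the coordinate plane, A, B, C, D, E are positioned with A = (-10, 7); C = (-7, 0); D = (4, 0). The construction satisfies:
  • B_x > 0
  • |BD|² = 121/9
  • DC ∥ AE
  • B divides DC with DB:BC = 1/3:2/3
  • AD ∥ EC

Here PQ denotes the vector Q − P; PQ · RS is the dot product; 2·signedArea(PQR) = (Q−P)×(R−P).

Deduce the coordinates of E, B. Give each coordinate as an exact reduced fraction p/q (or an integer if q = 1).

B = (1/3, 0)
E = (-21, 7)

1. E_x = -21  [AD ∥ EC ∩ DC ∥ AE]
2. E_y = 7  [AD ∥ EC ∩ DC ∥ AE]
   → E = (-21, 7)
3. B_x = 1/3  [B divides DC with DB:BC = 1/3:2/3]
4. B_y = 0  [B divides DC with DB:BC = 1/3:2/3]
   → B = (1/3, 0)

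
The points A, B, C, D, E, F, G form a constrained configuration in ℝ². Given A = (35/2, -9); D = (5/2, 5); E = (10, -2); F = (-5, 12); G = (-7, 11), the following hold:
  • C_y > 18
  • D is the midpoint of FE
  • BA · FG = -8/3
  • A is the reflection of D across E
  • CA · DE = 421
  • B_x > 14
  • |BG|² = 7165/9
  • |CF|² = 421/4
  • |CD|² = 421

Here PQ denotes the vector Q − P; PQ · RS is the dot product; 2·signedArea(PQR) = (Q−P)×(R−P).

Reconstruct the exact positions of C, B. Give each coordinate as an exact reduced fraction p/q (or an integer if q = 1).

1. C_x = -25/2  [line -15/2·x + 7·y + -907/4 = 0 ∩ |CD|² = 421]
2. C_y = 19  [line -15/2·x + 7·y + -907/4 = 0 ∩ |CD|² = 421]
   → C = (-25/2, 19)
3. B_x = 15  [line 2·x + 1·y + -70/3 = 0 ∩ |BG|² = 7165/9]
4. B_y = -20/3  [line 2·x + 1·y + -70/3 = 0 ∩ |BG|² = 7165/9]
   → B = (15, -20/3)

B = (15, -20/3)
C = (-25/2, 19)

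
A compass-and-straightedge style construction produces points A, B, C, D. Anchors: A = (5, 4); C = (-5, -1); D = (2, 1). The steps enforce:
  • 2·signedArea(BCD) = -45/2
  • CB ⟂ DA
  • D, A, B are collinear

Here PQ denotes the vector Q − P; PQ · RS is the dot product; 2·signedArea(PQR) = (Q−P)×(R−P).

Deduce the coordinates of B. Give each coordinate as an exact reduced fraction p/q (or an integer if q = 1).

B = (-5/2, -7/2)

1. B_x = -5/2  [D, A, B are collinear ∩ CB ⟂ DA]
2. B_y = -7/2  [D, A, B are collinear ∩ CB ⟂ DA]
   → B = (-5/2, -7/2)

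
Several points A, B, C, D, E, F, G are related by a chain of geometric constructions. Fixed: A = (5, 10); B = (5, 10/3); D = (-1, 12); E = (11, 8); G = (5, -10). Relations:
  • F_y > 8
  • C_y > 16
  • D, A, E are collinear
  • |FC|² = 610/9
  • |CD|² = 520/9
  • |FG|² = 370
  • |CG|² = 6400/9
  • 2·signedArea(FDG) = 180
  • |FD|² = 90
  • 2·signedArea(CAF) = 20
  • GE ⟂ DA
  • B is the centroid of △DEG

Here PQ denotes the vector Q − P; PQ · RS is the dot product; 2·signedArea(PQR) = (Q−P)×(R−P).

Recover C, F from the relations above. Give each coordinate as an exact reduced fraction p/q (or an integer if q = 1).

1. F_x = 8  [line 22·x + 6·y + -230 = 0 ∩ |FG|² = 370]
2. F_y = 9  [line 22·x + 6·y + -230 = 0 ∩ |FG|² = 370]
   → F = (8, 9)
3. C_x = 5  [line 1·x + 3·y + -55 = 0 ∩ |FC|² = 610/9]
4. C_y = 50/3  [line 1·x + 3·y + -55 = 0 ∩ |FC|² = 610/9]
   → C = (5, 50/3)

C = (5, 50/3)
F = (8, 9)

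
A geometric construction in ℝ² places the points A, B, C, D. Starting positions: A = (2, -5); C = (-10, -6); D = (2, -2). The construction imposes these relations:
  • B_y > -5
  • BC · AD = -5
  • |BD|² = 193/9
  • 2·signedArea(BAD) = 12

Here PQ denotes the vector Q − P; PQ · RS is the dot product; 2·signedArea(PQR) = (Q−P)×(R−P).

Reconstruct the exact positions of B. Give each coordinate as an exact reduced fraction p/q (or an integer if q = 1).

1. B_x = -2  [BC · AD = -5 ∩ 2·signedArea(BAD) = 12]
2. B_y = -13/3  [BC · AD = -5 ∩ 2·signedArea(BAD) = 12]
   → B = (-2, -13/3)

B = (-2, -13/3)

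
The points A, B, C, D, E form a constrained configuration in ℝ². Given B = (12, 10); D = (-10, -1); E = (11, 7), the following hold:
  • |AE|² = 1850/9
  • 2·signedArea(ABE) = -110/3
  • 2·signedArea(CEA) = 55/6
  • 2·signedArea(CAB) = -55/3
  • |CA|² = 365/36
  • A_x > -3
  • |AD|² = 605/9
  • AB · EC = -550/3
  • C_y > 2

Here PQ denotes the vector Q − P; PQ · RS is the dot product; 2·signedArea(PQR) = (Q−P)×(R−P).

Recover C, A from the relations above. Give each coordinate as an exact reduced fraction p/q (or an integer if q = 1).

1. A_x = -8/3  [line 3·x + -1·y + 32/3 = 0 ∩ |AD|² = 605/9]
2. A_y = 8/3  [line 3·x + -1·y + 32/3 = 0 ∩ |AD|² = 605/9]
   → A = (-8/3, 8/3)
3. C_x = 1/2  [2·signedArea(CAB) = -55/3 ∩ AB · EC = -550/3]
4. C_y = 3  [2·signedArea(CAB) = -55/3 ∩ AB · EC = -550/3]
   → C = (1/2, 3)

A = (-8/3, 8/3)
C = (1/2, 3)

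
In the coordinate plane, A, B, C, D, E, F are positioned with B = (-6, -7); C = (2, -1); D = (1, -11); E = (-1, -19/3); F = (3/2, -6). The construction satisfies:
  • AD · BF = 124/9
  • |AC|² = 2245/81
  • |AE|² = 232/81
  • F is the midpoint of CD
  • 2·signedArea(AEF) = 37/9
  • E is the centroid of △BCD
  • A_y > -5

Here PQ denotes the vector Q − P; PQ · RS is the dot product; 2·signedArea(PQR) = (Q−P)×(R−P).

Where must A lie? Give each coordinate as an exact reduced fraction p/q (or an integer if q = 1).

A = (-5/3, -43/9)

1. A_x = -5/3  [2·signedArea(AEF) = 37/9 ∩ AD · BF = 124/9]
2. A_y = -43/9  [2·signedArea(AEF) = 37/9 ∩ AD · BF = 124/9]
   → A = (-5/3, -43/9)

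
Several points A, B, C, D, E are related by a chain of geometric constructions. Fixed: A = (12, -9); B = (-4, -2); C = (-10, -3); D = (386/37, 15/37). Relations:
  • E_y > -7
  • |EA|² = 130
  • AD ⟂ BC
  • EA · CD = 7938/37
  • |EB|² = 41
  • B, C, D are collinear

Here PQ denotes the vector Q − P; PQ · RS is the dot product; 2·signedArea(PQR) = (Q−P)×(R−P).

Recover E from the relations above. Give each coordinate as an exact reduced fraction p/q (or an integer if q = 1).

1. E_x = 1  [line -756/37·x + -126/37·y + 0 = 0 ∩ |EA|² = 130]
2. E_y = -6  [line -756/37·x + -126/37·y + 0 = 0 ∩ |EA|² = 130]
   → E = (1, -6)

E = (1, -6)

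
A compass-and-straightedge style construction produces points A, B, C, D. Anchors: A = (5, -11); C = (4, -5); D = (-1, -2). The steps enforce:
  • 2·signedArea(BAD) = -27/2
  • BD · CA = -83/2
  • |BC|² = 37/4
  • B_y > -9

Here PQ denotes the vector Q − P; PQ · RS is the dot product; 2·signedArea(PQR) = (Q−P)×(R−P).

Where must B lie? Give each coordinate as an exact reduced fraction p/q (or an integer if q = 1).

B = (9/2, -8)

1. B_x = 9/2  [BD · CA = -83/2 ∩ 2·signedArea(BAD) = -27/2]
2. B_y = -8  [BD · CA = -83/2 ∩ 2·signedArea(BAD) = -27/2]
   → B = (9/2, -8)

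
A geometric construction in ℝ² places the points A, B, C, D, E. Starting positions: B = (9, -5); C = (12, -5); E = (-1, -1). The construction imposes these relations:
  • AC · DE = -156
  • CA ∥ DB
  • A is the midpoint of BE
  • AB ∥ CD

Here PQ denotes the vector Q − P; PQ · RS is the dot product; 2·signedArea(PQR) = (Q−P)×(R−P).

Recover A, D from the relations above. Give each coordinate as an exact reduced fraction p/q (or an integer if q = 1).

1. A_x = 4  [A is the midpoint of BE]
2. A_y = -3  [A is the midpoint of BE]
   → A = (4, -3)
3. D_x = 17  [CA ∥ DB ∩ AB ∥ CD]
4. D_y = -7  [CA ∥ DB ∩ AB ∥ CD]
   → D = (17, -7)

A = (4, -3)
D = (17, -7)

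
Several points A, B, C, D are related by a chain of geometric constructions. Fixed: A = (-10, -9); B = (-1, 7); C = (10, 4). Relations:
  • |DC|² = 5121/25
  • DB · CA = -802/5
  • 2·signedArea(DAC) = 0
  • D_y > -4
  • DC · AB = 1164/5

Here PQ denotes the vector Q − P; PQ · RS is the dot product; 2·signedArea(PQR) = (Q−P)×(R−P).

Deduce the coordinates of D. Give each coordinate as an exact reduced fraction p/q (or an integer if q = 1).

D = (-2, -19/5)

1. D_x = -2  [2·signedArea(DAC) = 0 ∩ DC · AB = 1164/5]
2. D_y = -19/5  [2·signedArea(DAC) = 0 ∩ DC · AB = 1164/5]
   → D = (-2, -19/5)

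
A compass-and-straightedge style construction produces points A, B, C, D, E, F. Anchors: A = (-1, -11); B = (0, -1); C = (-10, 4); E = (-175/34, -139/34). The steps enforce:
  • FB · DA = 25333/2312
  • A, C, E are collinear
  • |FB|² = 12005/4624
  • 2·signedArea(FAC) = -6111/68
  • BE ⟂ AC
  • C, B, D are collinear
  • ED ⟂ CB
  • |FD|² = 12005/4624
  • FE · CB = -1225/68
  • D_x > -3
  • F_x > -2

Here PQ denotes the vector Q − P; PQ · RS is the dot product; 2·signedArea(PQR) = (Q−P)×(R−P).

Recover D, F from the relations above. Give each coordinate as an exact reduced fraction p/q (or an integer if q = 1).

D = (-49/17, 15/34)
F = (-49/34, -19/68)

1. D_x = -49/17  [C, B, D are collinear ∩ ED ⟂ CB]
2. D_y = 15/34  [C, B, D are collinear ∩ ED ⟂ CB]
   → D = (-49/17, 15/34)
3. F_x = -49/34  [FE · CB = -1225/68 ∩ FB · DA = 25333/2312]
4. F_y = -19/68  [FE · CB = -1225/68 ∩ FB · DA = 25333/2312]
   → F = (-49/34, -19/68)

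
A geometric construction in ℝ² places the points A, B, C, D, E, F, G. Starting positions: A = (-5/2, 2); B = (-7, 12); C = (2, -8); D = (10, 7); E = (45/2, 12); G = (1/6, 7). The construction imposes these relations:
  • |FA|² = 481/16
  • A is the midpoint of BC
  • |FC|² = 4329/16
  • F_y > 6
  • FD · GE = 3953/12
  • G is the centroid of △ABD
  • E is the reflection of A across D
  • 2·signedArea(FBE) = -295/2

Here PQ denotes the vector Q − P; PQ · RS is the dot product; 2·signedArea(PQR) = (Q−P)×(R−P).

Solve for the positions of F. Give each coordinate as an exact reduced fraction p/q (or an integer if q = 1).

F = (-19/4, 7)

1. F_x = -19/4  [FD · GE = 3953/12 ∩ 2·signedArea(FBE) = -295/2]
2. F_y = 7  [FD · GE = 3953/12 ∩ 2·signedArea(FBE) = -295/2]
   → F = (-19/4, 7)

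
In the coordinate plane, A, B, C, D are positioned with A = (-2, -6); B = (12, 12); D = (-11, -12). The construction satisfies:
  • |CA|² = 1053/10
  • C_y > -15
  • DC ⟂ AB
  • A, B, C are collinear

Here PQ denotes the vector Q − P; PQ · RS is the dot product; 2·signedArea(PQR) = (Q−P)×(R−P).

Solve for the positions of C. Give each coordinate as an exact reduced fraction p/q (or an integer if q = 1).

C = (-83/10, -141/10)

1. C_x = -83/10  [A, B, C are collinear ∩ DC ⟂ AB]
2. C_y = -141/10  [A, B, C are collinear ∩ DC ⟂ AB]
   → C = (-83/10, -141/10)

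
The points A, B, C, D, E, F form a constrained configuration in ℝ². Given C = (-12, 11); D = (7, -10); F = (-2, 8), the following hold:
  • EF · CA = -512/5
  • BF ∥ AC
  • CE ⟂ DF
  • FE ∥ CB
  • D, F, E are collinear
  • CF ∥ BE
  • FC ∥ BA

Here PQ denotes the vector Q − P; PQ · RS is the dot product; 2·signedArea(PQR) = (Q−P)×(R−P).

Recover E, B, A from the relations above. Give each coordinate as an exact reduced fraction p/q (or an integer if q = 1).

1. E_x = -26/5  [D, F, E are collinear ∩ CE ⟂ DF]
2. E_y = 72/5  [D, F, E are collinear ∩ CE ⟂ DF]
   → E = (-26/5, 72/5)
3. B_x = -76/5  [CF ∥ BE ∩ FE ∥ CB]
4. B_y = 87/5  [CF ∥ BE ∩ FE ∥ CB]
   → B = (-76/5, 87/5)
5. A_x = -126/5  [BF ∥ AC ∩ FC ∥ BA]
6. A_y = 102/5  [BF ∥ AC ∩ FC ∥ BA]
   → A = (-126/5, 102/5)

A = (-126/5, 102/5)
B = (-76/5, 87/5)
E = (-26/5, 72/5)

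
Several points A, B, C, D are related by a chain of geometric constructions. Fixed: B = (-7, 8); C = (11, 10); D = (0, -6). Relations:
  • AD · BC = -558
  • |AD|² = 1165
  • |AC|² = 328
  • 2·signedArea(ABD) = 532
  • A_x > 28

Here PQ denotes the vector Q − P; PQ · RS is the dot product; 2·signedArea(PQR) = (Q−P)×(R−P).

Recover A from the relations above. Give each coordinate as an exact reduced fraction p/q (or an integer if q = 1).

1. A_x = 29  [AD · BC = -558 ∩ 2·signedArea(ABD) = 532]
2. A_y = 12  [AD · BC = -558 ∩ 2·signedArea(ABD) = 532]
   → A = (29, 12)

A = (29, 12)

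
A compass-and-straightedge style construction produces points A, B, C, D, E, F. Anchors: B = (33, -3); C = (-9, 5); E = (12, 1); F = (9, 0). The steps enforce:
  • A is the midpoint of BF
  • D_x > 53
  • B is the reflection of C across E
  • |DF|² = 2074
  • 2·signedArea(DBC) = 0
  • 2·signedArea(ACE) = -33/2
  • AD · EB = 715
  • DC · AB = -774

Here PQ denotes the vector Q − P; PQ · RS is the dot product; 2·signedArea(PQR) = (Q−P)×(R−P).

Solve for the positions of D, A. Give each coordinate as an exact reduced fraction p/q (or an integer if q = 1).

1. D_x = 54  [line -8·x + -42·y + 138 = 0 ∩ |DF|² = 2074]
2. D_y = -7  [line -8·x + -42·y + 138 = 0 ∩ |DF|² = 2074]
   → D = (54, -7)
3. A_x = 21  [A is the midpoint of BF]
4. A_y = -3/2  [A is the midpoint of BF]
   → A = (21, -3/2)

A = (21, -3/2)
D = (54, -7)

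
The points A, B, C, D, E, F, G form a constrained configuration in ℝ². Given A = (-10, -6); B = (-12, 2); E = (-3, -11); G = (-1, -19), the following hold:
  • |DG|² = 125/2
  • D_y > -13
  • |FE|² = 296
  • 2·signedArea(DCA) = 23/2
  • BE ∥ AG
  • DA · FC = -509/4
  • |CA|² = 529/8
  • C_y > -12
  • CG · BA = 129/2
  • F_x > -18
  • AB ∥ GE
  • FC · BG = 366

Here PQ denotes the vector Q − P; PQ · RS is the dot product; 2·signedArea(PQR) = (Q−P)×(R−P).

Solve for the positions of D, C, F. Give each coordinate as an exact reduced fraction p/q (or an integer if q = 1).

1. C_x = -17/4  [line -2·x + 8·y + 171/2 = 0 ∩ |CA|² = 529/8]
2. C_y = -47/4  [line -2·x + 8·y + 171/2 = 0 ∩ |CA|² = 529/8]
   → C = (-17/4, -47/4)
3. D_x = -11/2  [line -23/4·x + -23/4·y + -207/2 = 0 ∩ |DG|² = 125/2]
4. D_y = -25/2  [line -23/4·x + -23/4·y + -207/2 = 0 ∩ |DG|² = 125/2]
   → D = (-11/2, -25/2)
5. F_x = -17  [DA · FC = -509/4 ∩ FC · BG = 366]
6. F_y = -1  [DA · FC = -509/4 ∩ FC · BG = 366]
   → F = (-17, -1)

C = (-17/4, -47/4)
D = (-11/2, -25/2)
F = (-17, -1)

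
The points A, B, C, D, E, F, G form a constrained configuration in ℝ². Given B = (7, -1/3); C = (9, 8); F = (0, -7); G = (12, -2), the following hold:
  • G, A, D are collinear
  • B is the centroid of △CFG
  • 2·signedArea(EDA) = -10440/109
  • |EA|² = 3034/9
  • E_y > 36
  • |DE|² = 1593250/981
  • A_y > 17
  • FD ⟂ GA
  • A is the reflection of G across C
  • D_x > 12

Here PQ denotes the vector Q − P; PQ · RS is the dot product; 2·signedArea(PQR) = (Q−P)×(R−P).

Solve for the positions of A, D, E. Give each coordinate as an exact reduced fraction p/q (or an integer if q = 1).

A = (6, 18)
D = (1350/109, -358/109)
E = (5, 109/3)

1. A_x = 6  [A is the reflection of G across C]
2. A_y = 18  [A is the reflection of G across C]
   → A = (6, 18)
3. D_x = 1350/109  [G, A, D are collinear ∩ FD ⟂ GA]
4. D_y = -358/109  [G, A, D are collinear ∩ FD ⟂ GA]
   → D = (1350/109, -358/109)
5. E_x = 5  [line -2320/109·x + -696/109·y + 36888/109 = 0 ∩ |EA|² = 3034/9]
6. E_y = 109/3  [line -2320/109·x + -696/109·y + 36888/109 = 0 ∩ |EA|² = 3034/9]
   → E = (5, 109/3)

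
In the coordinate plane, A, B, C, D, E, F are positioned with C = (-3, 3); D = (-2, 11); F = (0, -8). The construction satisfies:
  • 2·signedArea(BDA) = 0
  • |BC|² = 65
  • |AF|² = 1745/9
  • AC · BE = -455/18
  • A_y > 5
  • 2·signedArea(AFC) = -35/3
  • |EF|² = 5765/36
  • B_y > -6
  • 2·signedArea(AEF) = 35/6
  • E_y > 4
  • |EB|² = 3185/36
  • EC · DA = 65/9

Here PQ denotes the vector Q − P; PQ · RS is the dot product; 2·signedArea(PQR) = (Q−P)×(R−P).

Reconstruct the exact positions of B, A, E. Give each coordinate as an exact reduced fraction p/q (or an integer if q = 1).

A = (-8/3, 17/3)
B = (-4, -5)
E = (-17/6, 13/3)

1. A_x = -8/3  [line -11·x + -3·y + -37/3 = 0 ∩ |AF|² = 1745/9]
2. A_y = 17/3  [line -11·x + -3·y + -37/3 = 0 ∩ |AF|² = 1745/9]
   → A = (-8/3, 17/3)
3. E_x = -17/6  [EC · DA = 65/9 ∩ 2·signedArea(AEF) = 35/6]
4. E_y = 13/3  [EC · DA = 65/9 ∩ 2·signedArea(AEF) = 35/6]
   → E = (-17/6, 13/3)
5. B_x = -4  [2·signedArea(BDA) = 0 ∩ AC · BE = -455/18]
6. B_y = -5  [2·signedArea(BDA) = 0 ∩ AC · BE = -455/18]
   → B = (-4, -5)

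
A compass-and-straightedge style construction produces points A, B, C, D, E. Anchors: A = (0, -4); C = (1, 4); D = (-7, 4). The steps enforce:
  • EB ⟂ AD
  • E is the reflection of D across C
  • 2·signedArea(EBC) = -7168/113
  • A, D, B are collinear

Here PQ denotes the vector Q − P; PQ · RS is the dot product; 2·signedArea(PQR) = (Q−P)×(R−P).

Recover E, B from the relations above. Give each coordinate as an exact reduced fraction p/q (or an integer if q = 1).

1. E_x = 9  [E is the reflection of D across C]
2. E_y = 4  [E is the reflection of D across C]
   → E = (9, 4)
3. B_x = -7/113  [A, D, B are collinear ∩ EB ⟂ AD]
4. B_y = -444/113  [A, D, B are collinear ∩ EB ⟂ AD]
   → B = (-7/113, -444/113)

B = (-7/113, -444/113)
E = (9, 4)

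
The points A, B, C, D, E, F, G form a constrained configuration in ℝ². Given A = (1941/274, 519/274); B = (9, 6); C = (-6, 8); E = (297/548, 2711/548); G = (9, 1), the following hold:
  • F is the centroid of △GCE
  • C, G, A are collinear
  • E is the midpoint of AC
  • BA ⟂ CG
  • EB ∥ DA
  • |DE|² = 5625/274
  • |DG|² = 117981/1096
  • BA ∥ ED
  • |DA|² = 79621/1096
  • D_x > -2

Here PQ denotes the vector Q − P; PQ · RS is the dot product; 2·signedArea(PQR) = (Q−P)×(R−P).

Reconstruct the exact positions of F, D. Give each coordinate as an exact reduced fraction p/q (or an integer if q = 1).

D = (-753/548, 461/548)
F = (647/548, 7643/1644)

1. F_x = 647/548  [F is the centroid of △GCE]
2. F_y = 7643/1644  [F is the centroid of △GCE]
   → F = (647/548, 7643/1644)
3. D_x = -753/548  [EB ∥ DA ∩ BA ∥ ED]
4. D_y = 461/548  [EB ∥ DA ∩ BA ∥ ED]
   → D = (-753/548, 461/548)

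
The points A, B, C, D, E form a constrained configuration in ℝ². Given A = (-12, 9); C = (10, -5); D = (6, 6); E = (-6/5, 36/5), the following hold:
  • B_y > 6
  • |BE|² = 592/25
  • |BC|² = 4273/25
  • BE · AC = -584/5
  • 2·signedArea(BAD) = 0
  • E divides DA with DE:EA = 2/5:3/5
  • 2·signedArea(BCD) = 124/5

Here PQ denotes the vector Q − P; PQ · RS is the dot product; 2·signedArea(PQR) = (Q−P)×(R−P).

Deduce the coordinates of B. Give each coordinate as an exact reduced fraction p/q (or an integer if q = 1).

B = (18/5, 32/5)

1. B_x = 18/5  [2·signedArea(BAD) = 0 ∩ BE · AC = -584/5]
2. B_y = 32/5  [2·signedArea(BAD) = 0 ∩ BE · AC = -584/5]
   → B = (18/5, 32/5)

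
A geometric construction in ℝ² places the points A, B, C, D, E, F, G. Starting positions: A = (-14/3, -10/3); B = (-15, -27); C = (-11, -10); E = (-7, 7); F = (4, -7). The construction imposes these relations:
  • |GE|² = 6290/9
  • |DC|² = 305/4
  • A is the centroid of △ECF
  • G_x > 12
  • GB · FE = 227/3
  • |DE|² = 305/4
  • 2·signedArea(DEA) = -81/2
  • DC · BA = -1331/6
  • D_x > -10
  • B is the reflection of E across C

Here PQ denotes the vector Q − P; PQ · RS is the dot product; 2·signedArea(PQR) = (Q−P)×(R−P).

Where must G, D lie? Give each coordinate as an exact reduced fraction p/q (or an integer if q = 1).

1. G_x = 38/3  [line 11·x + -14·y + -866/3 = 0 ∩ |GE|² = 6290/9]
2. G_y = -32/3  [line 11·x + -14·y + -866/3 = 0 ∩ |GE|² = 6290/9]
   → G = (38/3, -32/3)
3. D_x = -9  [DC · BA = -1331/6 ∩ 2·signedArea(DEA) = -81/2]
4. D_y = -3/2  [DC · BA = -1331/6 ∩ 2·signedArea(DEA) = -81/2]
   → D = (-9, -3/2)

D = (-9, -3/2)
G = (38/3, -32/3)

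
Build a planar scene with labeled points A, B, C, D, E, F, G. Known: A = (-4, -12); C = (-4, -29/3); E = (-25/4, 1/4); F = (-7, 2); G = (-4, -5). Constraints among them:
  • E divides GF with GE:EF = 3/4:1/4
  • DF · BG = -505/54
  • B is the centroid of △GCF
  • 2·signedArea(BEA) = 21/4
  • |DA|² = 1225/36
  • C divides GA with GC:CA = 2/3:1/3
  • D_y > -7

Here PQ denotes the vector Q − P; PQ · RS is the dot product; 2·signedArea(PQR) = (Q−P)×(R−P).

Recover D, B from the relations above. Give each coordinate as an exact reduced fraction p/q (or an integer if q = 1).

1. B_x = -5  [B is the centroid of △GCF]
2. B_y = -38/9  [B is the centroid of △GCF]
   → B = (-5, -38/9)
3. D_x = -4  [line -1·x + 7/9·y + 43/54 = 0 ∩ |DA|² = 1225/36]
4. D_y = -37/6  [line -1·x + 7/9·y + 43/54 = 0 ∩ |DA|² = 1225/36]
   → D = (-4, -37/6)

B = (-5, -38/9)
D = (-4, -37/6)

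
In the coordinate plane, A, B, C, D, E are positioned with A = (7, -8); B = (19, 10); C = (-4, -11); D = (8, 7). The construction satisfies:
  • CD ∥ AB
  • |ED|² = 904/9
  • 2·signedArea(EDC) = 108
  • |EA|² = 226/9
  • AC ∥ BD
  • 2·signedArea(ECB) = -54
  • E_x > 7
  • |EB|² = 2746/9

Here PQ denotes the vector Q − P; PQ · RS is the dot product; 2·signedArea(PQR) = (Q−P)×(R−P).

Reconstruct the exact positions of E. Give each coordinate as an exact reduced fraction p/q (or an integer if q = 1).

E = (22/3, -3)

1. E_x = 22/3  [2·signedArea(EDC) = 108 ∩ 2·signedArea(ECB) = -54]
2. E_y = -3  [2·signedArea(EDC) = 108 ∩ 2·signedArea(ECB) = -54]
   → E = (22/3, -3)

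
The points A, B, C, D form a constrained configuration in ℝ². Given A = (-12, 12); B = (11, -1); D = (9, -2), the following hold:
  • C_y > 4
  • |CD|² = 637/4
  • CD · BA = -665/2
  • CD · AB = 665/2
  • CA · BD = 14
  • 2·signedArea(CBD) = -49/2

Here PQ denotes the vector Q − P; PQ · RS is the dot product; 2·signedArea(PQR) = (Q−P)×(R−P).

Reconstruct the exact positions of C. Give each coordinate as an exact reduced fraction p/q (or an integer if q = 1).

1. C_x = -3/2  [CA · BD = 14 ∩ 2·signedArea(CBD) = -49/2]
2. C_y = 5  [CA · BD = 14 ∩ 2·signedArea(CBD) = -49/2]
   → C = (-3/2, 5)

C = (-3/2, 5)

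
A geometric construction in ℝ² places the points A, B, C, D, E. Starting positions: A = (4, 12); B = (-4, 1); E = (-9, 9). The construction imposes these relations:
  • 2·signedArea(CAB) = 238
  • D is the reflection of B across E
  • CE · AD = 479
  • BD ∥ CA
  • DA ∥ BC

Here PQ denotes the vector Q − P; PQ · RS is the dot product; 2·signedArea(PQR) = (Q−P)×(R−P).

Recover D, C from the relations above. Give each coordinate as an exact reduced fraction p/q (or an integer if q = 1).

1. D_x = -14  [D is the reflection of B across E]
2. D_y = 17  [D is the reflection of B across E]
   → D = (-14, 17)
3. C_x = 14  [BD ∥ CA ∩ DA ∥ BC]
4. C_y = -4  [BD ∥ CA ∩ DA ∥ BC]
   → C = (14, -4)

C = (14, -4)
D = (-14, 17)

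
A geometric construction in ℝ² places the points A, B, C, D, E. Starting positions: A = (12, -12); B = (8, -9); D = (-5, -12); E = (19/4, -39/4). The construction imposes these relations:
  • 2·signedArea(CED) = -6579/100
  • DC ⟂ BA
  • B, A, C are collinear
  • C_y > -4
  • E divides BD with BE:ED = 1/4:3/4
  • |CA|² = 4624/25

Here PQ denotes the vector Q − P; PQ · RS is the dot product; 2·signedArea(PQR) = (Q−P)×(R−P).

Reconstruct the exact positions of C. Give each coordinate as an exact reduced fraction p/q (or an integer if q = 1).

C = (28/25, -96/25)

1. C_x = 28/25  [B, A, C are collinear ∩ DC ⟂ BA]
2. C_y = -96/25  [B, A, C are collinear ∩ DC ⟂ BA]
   → C = (28/25, -96/25)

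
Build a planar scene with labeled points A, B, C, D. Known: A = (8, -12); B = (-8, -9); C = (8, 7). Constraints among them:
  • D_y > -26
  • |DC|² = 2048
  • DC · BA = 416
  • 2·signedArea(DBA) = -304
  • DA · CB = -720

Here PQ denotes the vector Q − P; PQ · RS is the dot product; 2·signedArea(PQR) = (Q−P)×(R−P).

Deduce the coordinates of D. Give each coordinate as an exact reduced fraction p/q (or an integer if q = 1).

1. D_x = -24  [DC · BA = 416 ∩ 2·signedArea(DBA) = -304]
2. D_y = -25  [DC · BA = 416 ∩ 2·signedArea(DBA) = -304]
   → D = (-24, -25)

D = (-24, -25)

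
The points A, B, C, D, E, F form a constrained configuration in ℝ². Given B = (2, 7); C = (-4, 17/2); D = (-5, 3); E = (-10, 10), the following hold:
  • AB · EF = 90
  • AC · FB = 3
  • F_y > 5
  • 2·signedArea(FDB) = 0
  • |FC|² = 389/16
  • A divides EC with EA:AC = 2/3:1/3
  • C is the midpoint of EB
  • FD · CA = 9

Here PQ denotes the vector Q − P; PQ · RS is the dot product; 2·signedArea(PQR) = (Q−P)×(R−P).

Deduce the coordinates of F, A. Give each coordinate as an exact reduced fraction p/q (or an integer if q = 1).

A = (-6, 9)
F = (1/4, 6)

1. F_x = 1/4  [line -4·x + 7·y + -41 = 0 ∩ |FC|² = 389/16]
2. F_y = 6  [line -4·x + 7·y + -41 = 0 ∩ |FC|² = 389/16]
   → F = (1/4, 6)
3. A_x = -6  [A divides EC with EA:AC = 2/3:1/3]
4. A_y = 9  [A divides EC with EA:AC = 2/3:1/3]
   → A = (-6, 9)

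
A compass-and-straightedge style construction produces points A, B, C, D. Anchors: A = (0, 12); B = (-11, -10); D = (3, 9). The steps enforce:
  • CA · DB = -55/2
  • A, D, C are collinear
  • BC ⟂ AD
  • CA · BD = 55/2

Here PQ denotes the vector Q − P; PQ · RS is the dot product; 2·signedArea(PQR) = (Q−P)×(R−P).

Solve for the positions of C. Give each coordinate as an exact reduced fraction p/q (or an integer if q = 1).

1. C_x = 11/2  [A, D, C are collinear ∩ BC ⟂ AD]
2. C_y = 13/2  [A, D, C are collinear ∩ BC ⟂ AD]
   → C = (11/2, 13/2)

C = (11/2, 13/2)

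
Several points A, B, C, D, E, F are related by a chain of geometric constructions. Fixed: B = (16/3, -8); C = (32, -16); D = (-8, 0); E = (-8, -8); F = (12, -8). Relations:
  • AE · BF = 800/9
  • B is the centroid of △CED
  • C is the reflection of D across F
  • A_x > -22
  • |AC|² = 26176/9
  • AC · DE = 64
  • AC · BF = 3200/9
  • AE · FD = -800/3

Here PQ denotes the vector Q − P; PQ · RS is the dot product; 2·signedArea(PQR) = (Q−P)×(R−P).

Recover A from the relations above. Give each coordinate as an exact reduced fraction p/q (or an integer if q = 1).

1. A_x = -64/3  [AE · FD = -800/3 ∩ AC · DE = 64]
2. A_y = -8  [AE · FD = -800/3 ∩ AC · DE = 64]
   → A = (-64/3, -8)

A = (-64/3, -8)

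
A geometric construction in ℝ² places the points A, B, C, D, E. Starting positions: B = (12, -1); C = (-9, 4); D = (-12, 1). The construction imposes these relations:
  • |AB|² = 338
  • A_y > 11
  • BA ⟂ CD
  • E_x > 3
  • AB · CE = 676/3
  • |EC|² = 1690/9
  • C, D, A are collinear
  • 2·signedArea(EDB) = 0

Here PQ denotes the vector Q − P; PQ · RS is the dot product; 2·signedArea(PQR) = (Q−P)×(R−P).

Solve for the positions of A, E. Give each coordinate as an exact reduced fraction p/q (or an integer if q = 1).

1. A_x = -1  [C, D, A are collinear ∩ BA ⟂ CD]
2. A_y = 12  [C, D, A are collinear ∩ BA ⟂ CD]
   → A = (-1, 12)
3. E_x = 4  [2·signedArea(EDB) = 0 ∩ AB · CE = 676/3]
4. E_y = -1/3  [2·signedArea(EDB) = 0 ∩ AB · CE = 676/3]
   → E = (4, -1/3)

A = (-1, 12)
E = (4, -1/3)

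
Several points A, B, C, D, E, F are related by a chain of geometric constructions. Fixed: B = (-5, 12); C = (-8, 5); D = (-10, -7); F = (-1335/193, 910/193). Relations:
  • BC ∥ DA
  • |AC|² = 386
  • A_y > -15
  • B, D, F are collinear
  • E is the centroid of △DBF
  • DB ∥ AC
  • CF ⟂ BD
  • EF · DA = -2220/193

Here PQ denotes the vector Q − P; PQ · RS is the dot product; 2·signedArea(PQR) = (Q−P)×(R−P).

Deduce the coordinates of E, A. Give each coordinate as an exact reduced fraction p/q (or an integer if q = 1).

A = (-13, -14)
E = (-1410/193, 625/193)

1. E_x = -1410/193  [E is the centroid of △DBF]
2. E_y = 625/193  [E is the centroid of △DBF]
   → E = (-1410/193, 625/193)
3. A_x = -13  [DB ∥ AC ∩ BC ∥ DA]
4. A_y = -14  [DB ∥ AC ∩ BC ∥ DA]
   → A = (-13, -14)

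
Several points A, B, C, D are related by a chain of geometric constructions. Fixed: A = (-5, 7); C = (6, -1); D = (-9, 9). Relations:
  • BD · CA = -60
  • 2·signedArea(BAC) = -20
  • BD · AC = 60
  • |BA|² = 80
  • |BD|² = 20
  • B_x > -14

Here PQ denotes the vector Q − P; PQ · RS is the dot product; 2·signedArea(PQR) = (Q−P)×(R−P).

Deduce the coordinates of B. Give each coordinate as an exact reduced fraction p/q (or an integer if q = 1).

1. B_x = -13  [BD · CA = -60 ∩ 2·signedArea(BAC) = -20]
2. B_y = 11  [BD · CA = -60 ∩ 2·signedArea(BAC) = -20]
   → B = (-13, 11)

B = (-13, 11)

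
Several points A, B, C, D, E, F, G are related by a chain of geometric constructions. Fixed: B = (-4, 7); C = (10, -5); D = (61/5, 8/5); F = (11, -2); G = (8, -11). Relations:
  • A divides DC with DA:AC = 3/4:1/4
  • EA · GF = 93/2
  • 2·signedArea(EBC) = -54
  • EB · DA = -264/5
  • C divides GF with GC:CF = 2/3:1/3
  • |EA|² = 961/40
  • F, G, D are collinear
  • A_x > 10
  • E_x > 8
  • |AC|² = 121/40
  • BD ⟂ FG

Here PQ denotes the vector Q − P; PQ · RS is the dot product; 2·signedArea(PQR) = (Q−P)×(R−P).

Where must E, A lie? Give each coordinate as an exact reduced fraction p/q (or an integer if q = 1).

1. A_x = 211/20  [A divides DC with DA:AC = 3/4:1/4]
2. A_y = -67/20  [A divides DC with DA:AC = 3/4:1/4]
   → A = (211/20, -67/20)
3. E_x = 9  [EB · DA = -264/5 ∩ 2·signedArea(EBC) = -54]
4. E_y = -8  [EB · DA = -264/5 ∩ 2·signedArea(EBC) = -54]
   → E = (9, -8)

A = (211/20, -67/20)
E = (9, -8)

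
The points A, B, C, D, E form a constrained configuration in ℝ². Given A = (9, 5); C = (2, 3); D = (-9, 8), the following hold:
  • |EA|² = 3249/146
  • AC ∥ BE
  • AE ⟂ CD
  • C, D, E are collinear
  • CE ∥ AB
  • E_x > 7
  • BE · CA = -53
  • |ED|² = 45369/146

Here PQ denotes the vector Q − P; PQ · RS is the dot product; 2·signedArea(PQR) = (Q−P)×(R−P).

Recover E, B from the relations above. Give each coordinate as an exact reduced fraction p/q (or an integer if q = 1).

1. E_x = 1029/146  [C, D, E are collinear ∩ AE ⟂ CD]
2. E_y = 103/146  [C, D, E are collinear ∩ AE ⟂ CD]
   → E = (1029/146, 103/146)
3. B_x = 2051/146  [AC ∥ BE ∩ CE ∥ AB]
4. B_y = 395/146  [AC ∥ BE ∩ CE ∥ AB]
   → B = (2051/146, 395/146)

B = (2051/146, 395/146)
E = (1029/146, 103/146)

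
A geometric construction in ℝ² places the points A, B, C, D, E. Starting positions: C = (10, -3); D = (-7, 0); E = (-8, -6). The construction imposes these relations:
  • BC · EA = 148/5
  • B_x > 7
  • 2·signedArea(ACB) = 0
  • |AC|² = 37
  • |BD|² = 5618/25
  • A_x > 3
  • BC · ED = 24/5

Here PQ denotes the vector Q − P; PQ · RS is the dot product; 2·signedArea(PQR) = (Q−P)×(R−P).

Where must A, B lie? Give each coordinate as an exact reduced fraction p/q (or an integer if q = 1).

1. B_x = 38/5  [line -1·x + -6·y + -64/5 = 0 ∩ |BD|² = 5618/25]
2. B_y = -17/5  [line -1·x + -6·y + -64/5 = 0 ∩ |BD|² = 5618/25]
   → B = (38/5, -17/5)
3. A_x = 4  [2·signedArea(ACB) = 0 ∩ BC · EA = 148/5]
4. A_y = -4  [2·signedArea(ACB) = 0 ∩ BC · EA = 148/5]
   → A = (4, -4)

A = (4, -4)
B = (38/5, -17/5)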